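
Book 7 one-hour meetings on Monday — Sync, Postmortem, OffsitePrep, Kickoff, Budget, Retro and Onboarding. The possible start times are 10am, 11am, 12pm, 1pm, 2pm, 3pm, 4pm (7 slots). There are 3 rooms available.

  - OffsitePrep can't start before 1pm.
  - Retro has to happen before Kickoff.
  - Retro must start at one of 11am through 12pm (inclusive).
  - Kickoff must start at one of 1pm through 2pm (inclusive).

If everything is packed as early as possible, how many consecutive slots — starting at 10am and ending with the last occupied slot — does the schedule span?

The precedence chain requires at least 2 distinct slots.
With at most 3 per slot and 7 meetings, at least 3 slots are needed.
OffsitePrep can't be placed before 1pm — that is slot 4 counting from 10am — so the schedule must run through at least 4 slots.
4 works (last occupied slot: 1pm): for example Onboarding -> 11am, Sync -> 10am, Kickoff -> 1pm, Retro -> 11am, OffsitePrep -> 1pm, Budget -> 10am, Postmortem -> 10am.

4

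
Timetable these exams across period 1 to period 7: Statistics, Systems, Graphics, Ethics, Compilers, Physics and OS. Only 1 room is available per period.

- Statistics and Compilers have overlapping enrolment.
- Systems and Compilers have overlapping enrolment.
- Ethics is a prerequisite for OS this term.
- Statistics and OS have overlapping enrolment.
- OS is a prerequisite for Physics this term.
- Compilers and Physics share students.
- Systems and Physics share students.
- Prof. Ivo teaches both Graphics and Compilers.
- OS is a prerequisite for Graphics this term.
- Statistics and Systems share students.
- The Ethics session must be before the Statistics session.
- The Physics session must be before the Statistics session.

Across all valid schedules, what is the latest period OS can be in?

period 4

Precedence pushes OS to at least period 2; downstream work caps OS at period 5.
OS at period 4 is achievable: Physics=period 5, Systems=period 2, Statistics=period 6, Ethics=period 1, OS=period 4, Compilers=period 3, Graphics=period 7.
Nothing later works — the conflict and capacity constraints rule out every period after period 4.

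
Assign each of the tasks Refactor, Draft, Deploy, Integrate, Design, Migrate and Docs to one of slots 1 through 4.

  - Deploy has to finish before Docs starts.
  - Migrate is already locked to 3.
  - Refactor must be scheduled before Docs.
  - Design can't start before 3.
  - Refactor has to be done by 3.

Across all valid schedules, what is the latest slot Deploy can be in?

3

Downstream work caps Deploy at 3.
Deploy at 3 is achievable: Migrate=3; Docs=4; Deploy=3; Integrate=1; Design=3; Draft=1; Refactor=1.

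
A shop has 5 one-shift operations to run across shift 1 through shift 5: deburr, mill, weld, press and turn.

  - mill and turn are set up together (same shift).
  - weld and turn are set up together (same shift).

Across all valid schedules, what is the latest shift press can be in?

shift 5

press at shift 5 is achievable: turn in shift 1; deburr in shift 1; weld in shift 1; press in shift 5; mill in shift 1.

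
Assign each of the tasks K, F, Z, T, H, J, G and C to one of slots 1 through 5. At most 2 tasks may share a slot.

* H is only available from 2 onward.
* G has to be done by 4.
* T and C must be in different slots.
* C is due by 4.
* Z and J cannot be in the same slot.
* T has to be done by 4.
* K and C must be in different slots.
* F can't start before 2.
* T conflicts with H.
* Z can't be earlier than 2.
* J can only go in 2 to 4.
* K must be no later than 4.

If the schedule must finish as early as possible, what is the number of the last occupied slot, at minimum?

With at most 2 per slot and 8 tasks, at least 4 slots are needed.
F can't be placed before 2, so the schedule must run through at least slot 2.
4 works (last occupied slot: 4): for example G -> 4, T -> 1, H -> 3, C -> 4, Z -> 2, F -> 2, K -> 1, J -> 3.

slot 4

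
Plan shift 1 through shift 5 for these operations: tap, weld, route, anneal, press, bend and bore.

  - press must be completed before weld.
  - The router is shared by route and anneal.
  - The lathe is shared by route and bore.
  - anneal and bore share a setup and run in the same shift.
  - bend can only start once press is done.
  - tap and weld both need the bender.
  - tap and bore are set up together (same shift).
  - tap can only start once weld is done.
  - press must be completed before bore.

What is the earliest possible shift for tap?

shift 3

Precedence pushes tap to at least shift 3.
tap at shift 3 is achievable: anneal in shift 3; weld in shift 2; bend in shift 2; tap in shift 3; route in shift 1; bore in shift 3; press in shift 1.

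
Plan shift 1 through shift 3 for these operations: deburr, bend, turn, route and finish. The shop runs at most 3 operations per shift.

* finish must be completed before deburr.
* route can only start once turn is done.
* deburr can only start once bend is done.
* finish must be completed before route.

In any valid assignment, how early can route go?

shift 2

Precedence pushes route to at least shift 2.
route at shift 2 is achievable: deburr -> shift 2; route -> shift 2; bend -> shift 1; finish -> shift 1; turn -> shift 1.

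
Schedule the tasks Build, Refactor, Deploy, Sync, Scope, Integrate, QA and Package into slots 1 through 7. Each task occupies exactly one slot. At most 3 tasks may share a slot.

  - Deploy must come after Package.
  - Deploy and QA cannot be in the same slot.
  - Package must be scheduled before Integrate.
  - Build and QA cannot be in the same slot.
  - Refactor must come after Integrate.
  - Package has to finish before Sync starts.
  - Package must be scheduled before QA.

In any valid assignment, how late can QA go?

Precedence pushes QA to at least 2.
QA at 7 is achievable: Sync=2; Integrate=2; Scope=1; Deploy=2; QA=7; Refactor=3; Build=1; Package=1.

7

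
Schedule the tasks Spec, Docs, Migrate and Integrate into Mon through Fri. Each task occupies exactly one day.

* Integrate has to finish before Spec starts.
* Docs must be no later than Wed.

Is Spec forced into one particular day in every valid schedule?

Spec can be Tue (e.g. Integrate=Mon, Docs=Mon, Migrate=Mon, Spec=Tue) or Wed (e.g. Docs -> Mon, Spec -> Wed, Integrate -> Mon, Migrate -> Mon).

No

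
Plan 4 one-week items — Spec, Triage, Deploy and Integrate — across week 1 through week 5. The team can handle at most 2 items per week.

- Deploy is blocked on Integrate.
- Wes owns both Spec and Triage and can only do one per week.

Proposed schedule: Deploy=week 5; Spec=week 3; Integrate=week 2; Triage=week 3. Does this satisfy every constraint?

The team can handle at most 2 items per week — holds.
Deploy is blocked on Integrate — holds.
Wes owns both Spec and Triage and can only do one per week — violated.

Invalid. Wes owns both Spec and Triage and can only do one per week.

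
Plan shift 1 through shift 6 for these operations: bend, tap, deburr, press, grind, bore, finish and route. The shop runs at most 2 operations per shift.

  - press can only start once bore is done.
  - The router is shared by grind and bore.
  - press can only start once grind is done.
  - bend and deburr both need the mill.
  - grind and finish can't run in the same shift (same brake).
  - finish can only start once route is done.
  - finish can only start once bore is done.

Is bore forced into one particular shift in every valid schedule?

No

bore can be shift 1 (e.g. bore=shift 1, finish=shift 3, route=shift 1, tap=shift 4, bend=shift 2, press=shift 3, deburr=shift 4, grind=shift 2) or shift 2 (e.g. tap=shift 4; grind=shift 1; bore=shift 2; deburr=shift 4; finish=shift 3; route=shift 1; press=shift 3; bend=shift 2).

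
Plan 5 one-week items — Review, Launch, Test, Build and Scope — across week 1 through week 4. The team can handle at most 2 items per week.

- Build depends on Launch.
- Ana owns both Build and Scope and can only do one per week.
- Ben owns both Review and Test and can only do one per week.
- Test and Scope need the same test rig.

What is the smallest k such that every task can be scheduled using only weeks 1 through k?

3 weeks

The precedence chain requires at least 2 distinct weeks.
With at most 2 per week and 5 tasks, at least 3 weeks are needed.
3 works (last occupied week: week 3): for example Test=week 2; Launch=week 1; Review=week 1; Build=week 2; Scope=week 3.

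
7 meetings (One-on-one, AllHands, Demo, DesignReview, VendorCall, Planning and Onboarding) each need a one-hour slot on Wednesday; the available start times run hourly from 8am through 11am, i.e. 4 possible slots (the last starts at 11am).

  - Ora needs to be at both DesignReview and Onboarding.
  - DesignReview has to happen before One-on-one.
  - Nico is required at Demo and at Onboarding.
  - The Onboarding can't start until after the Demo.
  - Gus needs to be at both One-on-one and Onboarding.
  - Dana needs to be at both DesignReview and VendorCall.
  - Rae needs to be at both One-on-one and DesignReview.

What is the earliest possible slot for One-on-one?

9am

Precedence pushes One-on-one to at least 9am.
One-on-one at 9am is achievable: AllHands in 8am; DesignReview in 8am; VendorCall in 9am; One-on-one in 9am; Planning in 8am; Onboarding in 10am; Demo in 8am.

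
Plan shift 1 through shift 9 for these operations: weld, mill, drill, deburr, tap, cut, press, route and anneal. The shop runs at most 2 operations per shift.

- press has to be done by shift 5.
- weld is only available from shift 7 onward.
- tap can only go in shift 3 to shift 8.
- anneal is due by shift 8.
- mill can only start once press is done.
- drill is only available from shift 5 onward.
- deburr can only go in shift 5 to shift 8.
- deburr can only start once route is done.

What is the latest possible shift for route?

Downstream work caps route at shift 7.
route at shift 7 is achievable: route=shift 7; tap=shift 3; mill=shift 2; deburr=shift 8; drill=shift 5; press=shift 1; anneal=shift 1; weld=shift 7; cut=shift 2.

shift 7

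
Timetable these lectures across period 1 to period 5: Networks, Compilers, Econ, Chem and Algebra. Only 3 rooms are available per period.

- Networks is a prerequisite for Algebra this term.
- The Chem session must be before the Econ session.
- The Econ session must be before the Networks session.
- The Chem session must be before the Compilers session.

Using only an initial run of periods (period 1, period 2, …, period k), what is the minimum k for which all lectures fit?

4 periods

The precedence chain requires at least 4 distinct periods.
With at most 3 per period and 5 lectures, at least 2 periods are needed.
4 works (last occupied period: period 4): for example Networks=period 3; Algebra=period 4; Chem=period 1; Econ=period 2; Compilers=period 2.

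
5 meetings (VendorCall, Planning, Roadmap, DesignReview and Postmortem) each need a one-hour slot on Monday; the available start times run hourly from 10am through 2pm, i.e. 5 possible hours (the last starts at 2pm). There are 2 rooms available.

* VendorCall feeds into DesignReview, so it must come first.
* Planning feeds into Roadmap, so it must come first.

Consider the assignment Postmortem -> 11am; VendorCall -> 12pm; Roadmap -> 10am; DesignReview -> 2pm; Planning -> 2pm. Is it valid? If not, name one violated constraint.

No. Planning feeds into Roadmap, so it must come first is not satisfied.

Planning feeds into Roadmap, so it must come first — violated.
VendorCall feeds into DesignReview, so it must come first — holds.
There are 2 rooms available — holds.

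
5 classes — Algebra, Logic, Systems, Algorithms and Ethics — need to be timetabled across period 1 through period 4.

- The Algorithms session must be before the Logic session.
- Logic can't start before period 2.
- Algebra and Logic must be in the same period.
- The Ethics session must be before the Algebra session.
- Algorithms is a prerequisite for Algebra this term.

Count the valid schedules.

Splitting on Algebra: it can be period 2 (4), period 3 (16), period 4 (36). Listing each branch's schedules as (Logic, Systems, Algorithms, Ethics) by period number:
Algebra=period 2: (2,1,1,1) (2,2,1,1) (2,3,1,1) (2,4,1,1) — 4.
Algebra=period 3: (3,1,1,1) (3,1,1,2) (3,1,2,1) (3,1,2,2) (3,2,1,1) (3,2,1,2) (3,2,2,1) (3,2,2,2) (3,3,1,1) (3,3,1,2) (3,3,2,1) (3,3,2,2) (3,4,1,1) (3,4,1,2) (3,4,2,1) (3,4,2,2) — 16.
Algebra=period 4: (4,1,1,1) (4,1,1,2) (4,1,1,3) (4,1,2,1) (4,1,2,2) (4,1,2,3) (4,1,3,1) (4,1,3,2) (4,1,3,3) (4,2,1,1) (4,2,1,2) (4,2,1,3) (4,2,2,1) (4,2,2,2) (4,2,2,3) (4,2,3,1) (4,2,3,2) (4,2,3,3) (4,3,1,1) (4,3,1,2) (4,3,1,3) (4,3,2,1) (4,3,2,2) (4,3,2,3) (4,3,3,1) (4,3,3,2) (4,3,3,3) (4,4,1,1) (4,4,1,2) (4,4,1,3) (4,4,2,1) (4,4,2,2) (4,4,2,3) (4,4,3,1) (4,4,3,2) (4,4,3,3) — 36.
Summing: 4 + 16 + 36 = 56.

56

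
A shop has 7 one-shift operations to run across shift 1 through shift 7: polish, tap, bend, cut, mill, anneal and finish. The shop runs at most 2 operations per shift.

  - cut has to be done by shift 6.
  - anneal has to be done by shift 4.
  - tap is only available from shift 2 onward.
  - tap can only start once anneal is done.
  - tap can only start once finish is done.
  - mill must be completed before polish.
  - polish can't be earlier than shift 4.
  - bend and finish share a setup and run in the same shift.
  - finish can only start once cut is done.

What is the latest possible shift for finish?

Precedence pushes finish to at least shift 2; downstream work caps finish at shift 6.
finish at shift 6 is achievable: tap=shift 7; polish=shift 4; mill=shift 2; cut=shift 1; anneal=shift 1; finish=shift 6; bend=shift 6.

shift 6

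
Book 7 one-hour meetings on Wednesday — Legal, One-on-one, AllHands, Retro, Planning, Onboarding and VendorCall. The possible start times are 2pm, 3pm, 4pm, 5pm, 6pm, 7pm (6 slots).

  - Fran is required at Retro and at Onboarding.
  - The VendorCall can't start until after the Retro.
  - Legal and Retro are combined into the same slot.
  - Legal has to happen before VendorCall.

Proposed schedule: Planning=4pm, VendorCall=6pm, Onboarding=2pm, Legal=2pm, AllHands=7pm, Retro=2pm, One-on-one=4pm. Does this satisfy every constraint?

No — it violates: Fran is required at Retro and at Onboarding

Fran is required at Retro and at Onboarding — violated.
Legal has to happen before VendorCall — holds.
Legal and Retro are combined into the same slot — holds.
The VendorCall can't start until after the Retro — holds.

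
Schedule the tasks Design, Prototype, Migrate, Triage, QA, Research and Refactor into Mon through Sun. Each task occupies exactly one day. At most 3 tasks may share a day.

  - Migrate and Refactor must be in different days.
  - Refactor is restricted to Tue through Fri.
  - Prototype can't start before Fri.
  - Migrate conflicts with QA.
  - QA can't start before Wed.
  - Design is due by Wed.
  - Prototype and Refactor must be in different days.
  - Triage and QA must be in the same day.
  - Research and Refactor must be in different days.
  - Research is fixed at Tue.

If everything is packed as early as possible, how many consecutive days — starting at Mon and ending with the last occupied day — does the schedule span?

5 days

With at most 3 per day and 7 tasks, at least 3 days are needed.
Prototype can't be placed before Fri — that is day 5 counting from Mon — so the schedule must run through at least 5 days.
5 works (last occupied day: Fri): for example Research in Tue; Migrate in Mon; Prototype in Fri; Refactor in Wed; QA in Wed; Triage in Wed; Design in Mon.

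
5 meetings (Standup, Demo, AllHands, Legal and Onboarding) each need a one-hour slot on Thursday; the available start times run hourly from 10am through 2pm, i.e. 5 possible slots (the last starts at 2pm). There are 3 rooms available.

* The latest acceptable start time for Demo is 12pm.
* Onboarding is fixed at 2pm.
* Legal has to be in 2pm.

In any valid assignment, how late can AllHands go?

AllHands at 2pm is achievable: AllHands in 2pm; Legal in 2pm; Standup in 10am; Onboarding in 2pm; Demo in 10am.

2pm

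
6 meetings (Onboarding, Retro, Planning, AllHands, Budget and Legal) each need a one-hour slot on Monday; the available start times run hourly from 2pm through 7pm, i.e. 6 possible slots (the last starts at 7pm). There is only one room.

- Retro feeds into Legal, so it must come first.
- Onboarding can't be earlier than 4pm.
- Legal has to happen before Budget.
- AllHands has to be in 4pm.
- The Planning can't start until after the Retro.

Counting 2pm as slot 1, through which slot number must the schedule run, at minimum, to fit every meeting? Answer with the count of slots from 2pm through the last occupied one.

6 slots

The precedence chain requires at least 3 distinct slots.
With at most 1 per slot and 6 meetings, at least 6 slots are needed.
6 works (last occupied slot: 7pm): for example Legal in 3pm; Budget in 7pm; Onboarding in 5pm; AllHands in 4pm; Planning in 6pm; Retro in 2pm.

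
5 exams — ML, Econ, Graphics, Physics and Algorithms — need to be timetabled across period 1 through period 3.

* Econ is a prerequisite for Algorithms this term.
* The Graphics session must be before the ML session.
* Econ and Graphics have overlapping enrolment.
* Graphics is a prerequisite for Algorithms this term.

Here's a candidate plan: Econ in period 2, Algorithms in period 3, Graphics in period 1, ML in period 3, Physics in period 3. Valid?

Yes

Graphics is a prerequisite for Algorithms this term — holds.
Econ is a prerequisite for Algorithms this term — holds.
The Graphics session must be before the ML session — holds.
Econ and Graphics have overlapping enrolment — holds.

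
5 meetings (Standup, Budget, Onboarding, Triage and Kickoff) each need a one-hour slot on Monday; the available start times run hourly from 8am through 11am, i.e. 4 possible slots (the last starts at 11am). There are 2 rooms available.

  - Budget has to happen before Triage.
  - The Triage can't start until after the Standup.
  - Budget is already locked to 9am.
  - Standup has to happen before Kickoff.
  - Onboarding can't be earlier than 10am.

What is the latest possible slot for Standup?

Downstream work caps Standup at 10am.
Standup at 10am is achievable: Onboarding=10am, Triage=11am, Budget=9am, Standup=10am, Kickoff=11am.

10am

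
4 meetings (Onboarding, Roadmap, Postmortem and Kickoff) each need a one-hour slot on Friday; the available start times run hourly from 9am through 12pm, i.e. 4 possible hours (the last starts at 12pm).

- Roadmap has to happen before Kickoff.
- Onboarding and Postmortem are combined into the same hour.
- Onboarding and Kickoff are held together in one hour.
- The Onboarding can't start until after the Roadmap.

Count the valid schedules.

6

Splitting on Onboarding: it can be 10am (1), 11am (2), 12pm (3). Listing each branch's schedules as (Roadmap, Postmortem, Kickoff):
Onboarding=10am: (9am,10am,10am) — 1.
Onboarding=11am: (9am,11am,11am) (10am,11am,11am) — 2.
Onboarding=12pm: (9am,12pm,12pm) (10am,12pm,12pm) (11am,12pm,12pm) — 3.
Summing: 1 + 2 + 3 = 6.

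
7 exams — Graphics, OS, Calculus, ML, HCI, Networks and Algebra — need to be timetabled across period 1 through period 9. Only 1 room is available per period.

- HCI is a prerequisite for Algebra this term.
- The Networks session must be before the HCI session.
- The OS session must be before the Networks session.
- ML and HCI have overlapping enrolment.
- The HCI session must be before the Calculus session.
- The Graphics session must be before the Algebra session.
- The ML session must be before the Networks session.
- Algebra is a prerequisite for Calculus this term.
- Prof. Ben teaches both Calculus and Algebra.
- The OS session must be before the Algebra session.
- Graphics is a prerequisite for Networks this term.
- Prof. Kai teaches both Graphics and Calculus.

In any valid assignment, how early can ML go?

period 1

Downstream work caps ML at period 5.
ML at period 1 is achievable: OS=period 3; Calculus=period 7; Algebra=period 6; ML=period 1; Graphics=period 2; HCI=period 5; Networks=period 4.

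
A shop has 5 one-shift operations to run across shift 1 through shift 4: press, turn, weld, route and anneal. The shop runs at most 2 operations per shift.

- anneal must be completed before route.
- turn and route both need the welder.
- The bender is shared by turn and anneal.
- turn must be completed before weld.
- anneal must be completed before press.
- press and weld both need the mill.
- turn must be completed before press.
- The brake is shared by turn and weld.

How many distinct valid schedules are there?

Splitting on press: it can be shift 3 (6), shift 4 (9). Listing each branch's schedules as (turn, weld, route, anneal) by shift number:
press=shift 3: (1,2,3,2) (1,2,4,2) (1,4,3,2) (1,4,4,2) (2,4,3,1) (2,4,4,1) — 6.
press=shift 4: (1,2,3,2) (1,2,4,2) (1,2,4,3) (1,3,3,2) (1,3,4,2) (1,3,4,3) (2,3,3,1) (2,3,4,1) (2,3,4,3) — 9.
Summing: 6 + 9 = 15.

15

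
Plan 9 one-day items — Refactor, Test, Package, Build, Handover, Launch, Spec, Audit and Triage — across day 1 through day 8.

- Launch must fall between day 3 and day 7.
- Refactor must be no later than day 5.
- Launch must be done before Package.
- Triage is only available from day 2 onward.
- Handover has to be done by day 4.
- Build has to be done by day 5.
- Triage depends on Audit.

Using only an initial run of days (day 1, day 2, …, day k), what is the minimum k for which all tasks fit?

The precedence chain requires at least 2 distinct days.
Propagating the time windows through the other constraints, Package can't land before day 4, so the schedule must run through at least day 4.
4 works (last occupied day: day 4): for example Refactor -> day 1, Audit -> day 1, Package -> day 4, Triage -> day 2, Test -> day 1, Handover -> day 1, Launch -> day 3, Spec -> day 1, Build -> day 1.

4 days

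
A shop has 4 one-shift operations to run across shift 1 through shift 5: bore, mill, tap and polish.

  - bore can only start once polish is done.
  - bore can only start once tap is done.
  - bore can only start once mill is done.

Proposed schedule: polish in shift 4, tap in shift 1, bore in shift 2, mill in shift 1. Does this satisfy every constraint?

Invalid. bore can only start once polish is done.

bore can only start once tap is done — holds.
bore can only start once mill is done — holds.
bore can only start once polish is done — violated.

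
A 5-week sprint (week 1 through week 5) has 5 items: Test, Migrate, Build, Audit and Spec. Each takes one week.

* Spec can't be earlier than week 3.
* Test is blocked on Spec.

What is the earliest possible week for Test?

week 4

Precedence pushes Test to at least week 4.
Test at week 4 is achievable: Audit=week 1, Spec=week 3, Migrate=week 1, Test=week 4, Build=week 1.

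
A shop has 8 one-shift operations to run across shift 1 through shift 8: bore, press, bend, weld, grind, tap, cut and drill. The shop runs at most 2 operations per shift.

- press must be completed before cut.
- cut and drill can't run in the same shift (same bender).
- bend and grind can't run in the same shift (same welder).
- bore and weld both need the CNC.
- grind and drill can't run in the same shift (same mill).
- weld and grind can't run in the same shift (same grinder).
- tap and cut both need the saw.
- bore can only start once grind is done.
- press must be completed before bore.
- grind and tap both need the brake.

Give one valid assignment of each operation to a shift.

bend -> shift 3, press -> shift 1, bore -> shift 2, grind -> shift 1, weld -> shift 3, drill -> shift 4, cut -> shift 2, tap -> shift 4

Checking: grind(shift 1) before bore(shift 2); press(shift 1) before bore(shift 2); press(shift 1) before cut(shift 2); grind(shift 1) != tap(shift 4); weld(shift 3) != grind(shift 1); cut(shift 2) != drill(shift 4); tap(shift 4) != cut(shift 2); bend(shift 3) != grind(shift 1); grind(shift 1) != drill(shift 4); bore(shift 2) != weld(shift 3); max 2 per shift (cap 2).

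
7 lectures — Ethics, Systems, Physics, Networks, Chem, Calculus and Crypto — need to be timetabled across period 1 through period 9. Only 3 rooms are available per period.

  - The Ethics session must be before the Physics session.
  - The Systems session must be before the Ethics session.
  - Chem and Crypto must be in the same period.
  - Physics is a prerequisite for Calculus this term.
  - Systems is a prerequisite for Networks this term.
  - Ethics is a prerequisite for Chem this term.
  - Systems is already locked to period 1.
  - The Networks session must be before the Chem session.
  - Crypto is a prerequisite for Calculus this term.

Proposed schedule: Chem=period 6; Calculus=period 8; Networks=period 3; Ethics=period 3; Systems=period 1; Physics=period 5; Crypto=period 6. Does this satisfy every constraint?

Only 3 rooms are available per period — holds.
Systems is a prerequisite for Networks this term — holds.
The Networks session must be before the Chem session — holds.
The Ethics session must be before the Physics session — holds.
Crypto is a prerequisite for Calculus this term — holds.
Systems is already locked to period 1 — holds.
The Systems session must be before the Ethics session — holds.
Ethics is a prerequisite for Chem this term — holds.
Chem and Crypto must be in the same period — holds.
Physics is a prerequisite for Calculus this term — holds.

Valid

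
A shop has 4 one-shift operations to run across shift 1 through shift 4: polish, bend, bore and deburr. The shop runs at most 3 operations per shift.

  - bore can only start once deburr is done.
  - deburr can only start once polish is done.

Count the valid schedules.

16

Splitting on polish: it can be shift 1 (12), shift 2 (4). Listing each branch's schedules as (bend, bore, deburr) by shift number:
polish=shift 1: (1,3,2) (1,4,2) (1,4,3) (2,3,2) (2,4,2) (2,4,3) (3,3,2) (3,4,2) (3,4,3) (4,3,2) (4,4,2) (4,4,3) — 12.
polish=shift 2: (1,4,3) (2,4,3) (3,4,3) (4,4,3) — 4.
Summing: 12 + 4 = 16.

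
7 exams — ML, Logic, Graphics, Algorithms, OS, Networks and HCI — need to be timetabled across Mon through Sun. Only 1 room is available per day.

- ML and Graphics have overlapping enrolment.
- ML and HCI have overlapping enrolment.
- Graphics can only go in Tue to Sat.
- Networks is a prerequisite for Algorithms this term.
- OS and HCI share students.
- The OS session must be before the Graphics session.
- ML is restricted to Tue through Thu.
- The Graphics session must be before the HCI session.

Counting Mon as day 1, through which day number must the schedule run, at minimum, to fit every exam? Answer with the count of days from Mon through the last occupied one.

7 days

The precedence chain requires at least 3 distinct days.
With at most 1 per day and 7 exams, at least 7 days are needed.
7 works (last occupied day: Sun): for example Logic in Sun, HCI in Sat, ML in Tue, OS in Mon, Graphics in Wed, Algorithms in Fri, Networks in Thu.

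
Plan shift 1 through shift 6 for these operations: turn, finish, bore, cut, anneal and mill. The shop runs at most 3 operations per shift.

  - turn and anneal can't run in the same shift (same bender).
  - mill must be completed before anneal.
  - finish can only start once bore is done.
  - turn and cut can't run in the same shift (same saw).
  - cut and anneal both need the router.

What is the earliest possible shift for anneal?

shift 2

Precedence pushes anneal to at least shift 2.
anneal at shift 2 is achievable: turn=shift 1, bore=shift 1, mill=shift 1, anneal=shift 2, cut=shift 3, finish=shift 2.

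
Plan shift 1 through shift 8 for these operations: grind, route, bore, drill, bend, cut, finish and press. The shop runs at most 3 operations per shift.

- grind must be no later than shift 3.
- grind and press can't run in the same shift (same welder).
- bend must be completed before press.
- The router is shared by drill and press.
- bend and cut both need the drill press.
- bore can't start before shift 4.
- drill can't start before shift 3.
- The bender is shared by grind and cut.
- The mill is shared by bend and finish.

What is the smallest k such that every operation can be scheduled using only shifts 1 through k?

4

The precedence chain requires at least 2 distinct shifts.
With at most 3 per shift and 8 operations, at least 3 shifts are needed.
bore can't be placed before shift 4, so the schedule must run through at least shift 4.
4 works (last occupied shift: shift 4): for example drill in shift 3, bore in shift 4, cut in shift 2, grind in shift 1, press in shift 2, finish in shift 2, bend in shift 1, route in shift 1.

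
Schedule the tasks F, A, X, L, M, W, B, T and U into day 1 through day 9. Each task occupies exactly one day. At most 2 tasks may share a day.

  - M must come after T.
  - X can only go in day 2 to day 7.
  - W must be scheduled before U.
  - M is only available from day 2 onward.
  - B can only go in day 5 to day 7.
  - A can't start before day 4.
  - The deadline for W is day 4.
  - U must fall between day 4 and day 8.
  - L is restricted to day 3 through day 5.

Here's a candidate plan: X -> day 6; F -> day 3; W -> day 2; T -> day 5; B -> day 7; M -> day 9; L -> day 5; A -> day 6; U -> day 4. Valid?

Valid

U must fall between day 4 and day 8 — holds.
B can only go in day 5 to day 7 — holds.
M is only available from day 2 onward — holds.
W must be scheduled before U — holds.
M must come after T — holds.
The deadline for W is day 4 — holds.
L is restricted to day 3 through day 5 — holds.
At most 2 tasks may share a day — holds.
A can't start before day 4 — holds.
X can only go in day 2 to day 7 — holds.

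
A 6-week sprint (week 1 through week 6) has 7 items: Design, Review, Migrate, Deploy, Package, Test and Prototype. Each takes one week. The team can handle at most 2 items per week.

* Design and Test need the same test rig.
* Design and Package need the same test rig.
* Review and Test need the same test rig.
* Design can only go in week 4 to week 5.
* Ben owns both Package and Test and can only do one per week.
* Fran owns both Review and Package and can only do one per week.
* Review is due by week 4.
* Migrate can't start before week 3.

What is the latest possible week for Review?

week 4

Review's own window allows nothing later than week 4.
Review at week 4 is achievable: Design=week 4; Prototype=week 2; Test=week 2; Review=week 4; Migrate=week 3; Package=week 1; Deploy=week 1.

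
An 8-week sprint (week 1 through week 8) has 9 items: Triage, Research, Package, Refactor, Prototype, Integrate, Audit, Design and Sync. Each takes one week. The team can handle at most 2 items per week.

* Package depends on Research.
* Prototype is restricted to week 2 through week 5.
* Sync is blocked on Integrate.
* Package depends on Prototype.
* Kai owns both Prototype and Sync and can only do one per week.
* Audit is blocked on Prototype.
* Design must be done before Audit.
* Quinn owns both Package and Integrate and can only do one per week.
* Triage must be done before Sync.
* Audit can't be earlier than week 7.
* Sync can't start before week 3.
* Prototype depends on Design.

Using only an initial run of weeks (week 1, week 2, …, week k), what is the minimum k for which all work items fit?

7

The precedence chain requires at least 3 distinct weeks.
With at most 2 per week and 9 work items, at least 5 weeks are needed.
Audit can't be placed before week 7, so the schedule must run through at least week 7.
7 works (last occupied week: week 7): for example Integrate in week 2; Research in week 3; Triage in week 1; Sync in week 3; Audit in week 7; Prototype in week 2; Package in week 4; Refactor in week 4; Design in week 1.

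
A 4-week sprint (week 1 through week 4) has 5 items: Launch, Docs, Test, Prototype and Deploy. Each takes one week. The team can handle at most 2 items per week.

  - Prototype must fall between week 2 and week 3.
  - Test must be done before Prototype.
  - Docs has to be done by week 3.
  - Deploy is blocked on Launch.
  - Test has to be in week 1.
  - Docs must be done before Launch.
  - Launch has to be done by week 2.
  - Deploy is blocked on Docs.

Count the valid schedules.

Enumerating: Test=week 1; Prototype=week 2; Docs=week 1; Launch=week 2; Deploy=week 3 | Test -> week 1, Docs -> week 1, Prototype -> week 2, Deploy -> week 4, Launch -> week 2 | Test in week 1; Launch in week 2; Deploy in week 3; Prototype in week 3; Docs in week 1 | Docs in week 1, Deploy in week 4, Test in week 1, Launch in week 2, Prototype in week 3.

4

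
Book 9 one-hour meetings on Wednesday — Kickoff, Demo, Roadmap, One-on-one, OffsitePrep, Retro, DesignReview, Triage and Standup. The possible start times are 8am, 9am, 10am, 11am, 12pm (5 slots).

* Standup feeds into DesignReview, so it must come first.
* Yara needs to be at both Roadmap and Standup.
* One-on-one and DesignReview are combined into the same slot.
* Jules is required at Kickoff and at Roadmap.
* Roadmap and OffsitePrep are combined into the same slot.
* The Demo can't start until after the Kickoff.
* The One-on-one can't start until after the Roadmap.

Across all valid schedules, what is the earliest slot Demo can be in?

Precedence pushes Demo to at least 9am.
Demo at 9am is achievable: DesignReview=10am; One-on-one=10am; Triage=8am; Demo=9am; OffsitePrep=9am; Standup=8am; Retro=8am; Roadmap=9am; Kickoff=8am.

9am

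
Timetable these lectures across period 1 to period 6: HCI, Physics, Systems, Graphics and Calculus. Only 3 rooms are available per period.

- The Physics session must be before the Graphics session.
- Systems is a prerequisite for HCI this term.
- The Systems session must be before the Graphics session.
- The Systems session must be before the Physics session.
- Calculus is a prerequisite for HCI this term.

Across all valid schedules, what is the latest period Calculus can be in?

Downstream work caps Calculus at period 5.
Calculus at period 5 is achievable: HCI in period 6, Systems in period 1, Physics in period 2, Graphics in period 3, Calculus in period 5.

period 5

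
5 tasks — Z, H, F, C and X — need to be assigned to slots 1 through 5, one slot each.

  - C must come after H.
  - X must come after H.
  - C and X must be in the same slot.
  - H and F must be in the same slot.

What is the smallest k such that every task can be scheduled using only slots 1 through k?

The precedence chain requires at least 2 distinct slots.
2 works (last occupied slot: 2): for example H -> 1; Z -> 1; C -> 2; F -> 1; X -> 2.

2 slots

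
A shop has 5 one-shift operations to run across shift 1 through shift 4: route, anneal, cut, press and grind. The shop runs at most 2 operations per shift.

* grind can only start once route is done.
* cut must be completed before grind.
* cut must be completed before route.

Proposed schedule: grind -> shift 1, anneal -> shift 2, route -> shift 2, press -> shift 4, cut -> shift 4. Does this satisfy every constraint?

Invalid. cut must be completed before grind.

grind can only start once route is done — violated.
cut must be completed before grind — violated.
The shop runs at most 2 operations per shift — holds.
cut must be completed before route — violated.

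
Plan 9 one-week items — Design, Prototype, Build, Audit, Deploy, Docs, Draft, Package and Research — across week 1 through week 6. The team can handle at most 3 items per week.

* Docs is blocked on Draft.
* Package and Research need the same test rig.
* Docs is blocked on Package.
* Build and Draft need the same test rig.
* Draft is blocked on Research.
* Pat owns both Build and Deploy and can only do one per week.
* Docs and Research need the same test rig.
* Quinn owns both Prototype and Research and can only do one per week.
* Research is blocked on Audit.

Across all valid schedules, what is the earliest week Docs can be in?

Precedence pushes Docs to at least week 4.
Docs at week 4 is achievable: Build=week 2, Research=week 2, Audit=week 1, Prototype=week 3, Docs=week 4, Package=week 1, Design=week 1, Deploy=week 3, Draft=week 3.

week 4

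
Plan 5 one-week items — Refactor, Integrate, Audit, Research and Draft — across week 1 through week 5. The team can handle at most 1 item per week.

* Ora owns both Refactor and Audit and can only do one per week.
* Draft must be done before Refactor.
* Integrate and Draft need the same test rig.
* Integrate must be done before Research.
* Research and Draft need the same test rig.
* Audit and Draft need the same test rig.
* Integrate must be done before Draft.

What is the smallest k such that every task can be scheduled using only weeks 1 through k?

The precedence chain requires at least 3 distinct weeks.
With at most 1 per week and 5 tasks, at least 5 weeks are needed.
5 works (last occupied week: week 5): for example Draft -> week 2, Audit -> week 5, Research -> week 4, Refactor -> week 3, Integrate -> week 1.

5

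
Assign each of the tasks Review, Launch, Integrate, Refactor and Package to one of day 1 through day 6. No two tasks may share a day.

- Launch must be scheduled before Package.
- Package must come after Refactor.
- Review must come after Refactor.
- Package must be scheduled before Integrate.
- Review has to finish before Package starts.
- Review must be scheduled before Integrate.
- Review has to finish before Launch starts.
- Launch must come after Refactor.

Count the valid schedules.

6

Splitting on Review: it can be day 2 (4), day 3 (2). Listing each branch's schedules as (Launch, Integrate, Refactor, Package) by day number:
Review=day 2: (3,5,1,4) (3,6,1,4) (3,6,1,5) (4,6,1,5) — 4.
Review=day 3: (4,6,1,5) (4,6,2,5) — 2.
Summing: 4 + 2 = 6.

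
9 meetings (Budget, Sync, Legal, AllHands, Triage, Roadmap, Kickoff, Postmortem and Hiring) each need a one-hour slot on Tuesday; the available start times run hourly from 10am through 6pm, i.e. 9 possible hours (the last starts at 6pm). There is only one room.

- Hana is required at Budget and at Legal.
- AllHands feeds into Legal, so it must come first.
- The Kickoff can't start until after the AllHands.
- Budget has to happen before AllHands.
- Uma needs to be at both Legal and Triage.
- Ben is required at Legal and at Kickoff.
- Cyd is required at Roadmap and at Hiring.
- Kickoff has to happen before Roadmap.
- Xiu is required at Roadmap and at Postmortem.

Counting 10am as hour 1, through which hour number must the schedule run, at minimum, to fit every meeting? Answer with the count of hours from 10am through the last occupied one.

9

The precedence chain requires at least 4 distinct hours.
With at most 1 per hour and 9 meetings, at least 9 hours are needed.
9 works (last occupied hour: 6pm): for example Postmortem in 5pm; Budget in 10am; AllHands in 11am; Legal in 1pm; Sync in 3pm; Hiring in 6pm; Triage in 4pm; Roadmap in 2pm; Kickoff in 12pm.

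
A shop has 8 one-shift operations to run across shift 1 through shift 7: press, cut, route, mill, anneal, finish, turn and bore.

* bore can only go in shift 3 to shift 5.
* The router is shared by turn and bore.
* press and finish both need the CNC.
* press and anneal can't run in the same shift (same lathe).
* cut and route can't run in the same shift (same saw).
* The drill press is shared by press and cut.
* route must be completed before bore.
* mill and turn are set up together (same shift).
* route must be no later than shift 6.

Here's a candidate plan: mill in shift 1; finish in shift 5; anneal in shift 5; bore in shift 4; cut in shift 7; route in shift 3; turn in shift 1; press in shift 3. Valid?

Yes

press and anneal can't run in the same shift (same lathe) — holds.
route must be no later than shift 6 — holds.
The router is shared by turn and bore — holds.
bore can only go in shift 3 to shift 5 — holds.
cut and route can't run in the same shift (same saw) — holds.
press and finish both need the CNC — holds.
The drill press is shared by press and cut — holds.
mill and turn are set up together (same shift) — holds.
route must be completed before bore — holds.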